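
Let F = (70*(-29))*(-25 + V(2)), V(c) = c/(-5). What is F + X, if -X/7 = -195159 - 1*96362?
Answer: 2092209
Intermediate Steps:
V(c) = -c/5 (V(c) = c*(-⅕) = -c/5)
X = 2040647 (X = -7*(-195159 - 1*96362) = -7*(-195159 - 96362) = -7*(-291521) = 2040647)
F = 51562 (F = (70*(-29))*(-25 - ⅕*2) = -2030*(-25 - ⅖) = -2030*(-127/5) = 51562)
F + X = 51562 + 2040647 = 2092209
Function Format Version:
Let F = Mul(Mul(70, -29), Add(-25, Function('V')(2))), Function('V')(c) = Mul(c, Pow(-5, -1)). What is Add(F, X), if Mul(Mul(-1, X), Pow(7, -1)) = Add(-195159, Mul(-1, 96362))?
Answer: 2092209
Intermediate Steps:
Function('V')(c) = Mul(Rational(-1, 5), c) (Function('V')(c) = Mul(c, Rational(-1, 5)) = Mul(Rational(-1, 5), c))
X = 2040647 (X = Mul(-7, Add(-195159, Mul(-1, 96362))) = Mul(-7, Add(-195159, -96362)) = Mul(-7, -291521) = 2040647)
F = 51562 (F = Mul(Mul(70, -29), Add(-25, Mul(Rational(-1, 5), 2))) = Mul(-2030, Add(-25, Rational(-2, 5))) = Mul(-2030, Rational(-127, 5)) = 51562)
Add(F, X) = Add(51562, 2040647) = 2092209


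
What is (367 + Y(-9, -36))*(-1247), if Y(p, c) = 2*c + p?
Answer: -356642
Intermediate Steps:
Y(p, c) = p + 2*c
(367 + Y(-9, -36))*(-1247) = (367 + (-9 + 2*(-36)))*(-1247) = (367 + (-9 - 72))*(-1247) = (367 - 81)*(-1247) = 286*(-1247) = -356642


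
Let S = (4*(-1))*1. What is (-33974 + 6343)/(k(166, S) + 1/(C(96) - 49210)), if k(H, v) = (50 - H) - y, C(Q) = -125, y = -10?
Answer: 1363175385/5229511 ≈ 260.67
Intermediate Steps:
S = -4 (S = -4*1 = -4)
k(H, v) = 60 - H (k(H, v) = (50 - H) - 1*(-10) = (50 - H) + 10 = 60 - H)
(-33974 + 6343)/(k(166, S) + 1/(C(96) - 49210)) = (-33974 + 6343)/((60 - 1*166) + 1/(-125 - 49210)) = -27631/((60 - 166) + 1/(-49335)) = -27631/(-106 - 1/49335) = -27631/(-5229511/49335) = -27631*(-49335/5229511) = 1363175385/5229511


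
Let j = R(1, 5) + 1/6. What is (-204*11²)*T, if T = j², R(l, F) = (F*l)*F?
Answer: -46901657/3 ≈ -1.5634e+7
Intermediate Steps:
R(l, F) = l*F²
j = 151/6 (j = 1*5² + 1/6 = 1*25 + ⅙ = 25 + ⅙ = 151/6 ≈ 25.167)
T = 22801/36 (T = (151/6)² = 22801/36 ≈ 633.36)
(-204*11²)*T = -204*11²*(22801/36) = -204*121*(22801/36) = -24684*22801/36 = -46901657/3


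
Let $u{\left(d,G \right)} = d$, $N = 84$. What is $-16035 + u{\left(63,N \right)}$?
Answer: $-15972$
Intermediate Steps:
$-16035 + u{\left(63,N \right)} = -16035 + 63 = -15972$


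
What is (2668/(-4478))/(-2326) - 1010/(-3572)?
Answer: 1316189547/4650667202 ≈ 0.28301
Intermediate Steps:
(2668/(-4478))/(-2326) - 1010/(-3572) = (2668*(-1/4478))*(-1/2326) - 1010*(-1/3572) = -1334/2239*(-1/2326) + 505/1786 = 667/2603957 + 505/1786 = 1316189547/4650667202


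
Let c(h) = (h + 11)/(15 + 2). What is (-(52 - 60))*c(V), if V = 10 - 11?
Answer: 80/17 ≈ 4.7059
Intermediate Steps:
V = -1
c(h) = 11/17 + h/17 (c(h) = (11 + h)/17 = (11 + h)*(1/17) = 11/17 + h/17)
(-(52 - 60))*c(V) = (-(52 - 60))*(11/17 + (1/17)*(-1)) = (-1*(-8))*(11/17 - 1/17) = 8*(10/17) = 80/17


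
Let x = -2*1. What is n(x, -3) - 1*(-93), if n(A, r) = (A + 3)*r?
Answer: 90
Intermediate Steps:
x = -2
n(A, r) = r*(3 + A) (n(A, r) = (3 + A)*r = r*(3 + A))
n(x, -3) - 1*(-93) = -3*(3 - 2) - 1*(-93) = -3*1 + 93 = -3 + 93 = 90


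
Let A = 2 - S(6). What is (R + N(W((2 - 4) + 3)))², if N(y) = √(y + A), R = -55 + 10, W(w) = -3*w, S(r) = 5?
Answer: (45 - I*√6)² ≈ 2019.0 - 220.45*I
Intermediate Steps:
A = -3 (A = 2 - 1*5 = 2 - 5 = -3)
R = -45
N(y) = √(-3 + y) (N(y) = √(y - 3) = √(-3 + y))
(R + N(W((2 - 4) + 3)))² = (-45 + √(-3 - 3*((2 - 4) + 3)))² = (-45 + √(-3 - 3*(-2 + 3)))² = (-45 + √(-3 - 3*1))² = (-45 + √(-3 - 3))² = (-45 + √(-6))² = (-45 + I*√6)²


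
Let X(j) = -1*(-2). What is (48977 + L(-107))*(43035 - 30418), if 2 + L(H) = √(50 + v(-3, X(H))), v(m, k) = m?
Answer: 617917575 + 12617*√47 ≈ 6.1800e+8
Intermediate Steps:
X(j) = 2
L(H) = -2 + √47 (L(H) = -2 + √(50 - 3) = -2 + √47)
(48977 + L(-107))*(43035 - 30418) = (48977 + (-2 + √47))*(43035 - 30418) = (48975 + √47)*12617 = 617917575 + 12617*√47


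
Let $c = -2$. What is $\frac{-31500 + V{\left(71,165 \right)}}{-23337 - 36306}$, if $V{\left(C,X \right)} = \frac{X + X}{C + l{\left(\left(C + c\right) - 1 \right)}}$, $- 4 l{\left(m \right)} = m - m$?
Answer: $\frac{745390}{1411551} \approx 0.52806$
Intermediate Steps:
$l{\left(m \right)} = 0$ ($l{\left(m \right)} = - \frac{m - m}{4} = \left(- \frac{1}{4}\right) 0 = 0$)
$V{\left(C,X \right)} = \frac{2 X}{C}$ ($V{\left(C,X \right)} = \frac{X + X}{C + 0} = \frac{2 X}{C}$)
$\frac{-31500 + V{\left(71,165 \right)}}{-23337 - 36306} = \frac{-31500 + 2 \cdot 165 \cdot \frac{1}{71}}{-23337 - 36306} = \frac{-31500 + 2 \cdot 165 \cdot \frac{1}{71}}{-59643} = \left(-31500 + \frac{330}{71}\right) \left(- \frac{1}{59643}\right) = \left(- \frac{2236170}{71}\right) \left(- \frac{1}{59643}\right) = \frac{745390}{1411551}$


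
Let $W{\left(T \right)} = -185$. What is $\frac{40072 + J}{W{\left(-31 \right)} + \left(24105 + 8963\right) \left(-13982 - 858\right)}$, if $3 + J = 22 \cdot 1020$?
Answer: $- \frac{62509}{490729305} \approx -0.00012738$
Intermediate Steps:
$J = 22437$ ($J = -3 + 22 \cdot 1020 = -3 + 22440 = 22437$)
$\frac{40072 + J}{W{\left(-31 \right)} + \left(24105 + 8963\right) \left(-13982 - 858\right)} = \frac{40072 + 22437}{-185 + \left(24105 + 8963\right) \left(-13982 - 858\right)} = \frac{62509}{-185 + 33068 \left(-14840\right)} = \frac{62509}{-185 - 490729120} = \frac{62509}{-490729305} = 62509 \left(- \frac{1}{490729305}\right) = - \frac{62509}{490729305}$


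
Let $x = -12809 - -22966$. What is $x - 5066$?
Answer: $5091$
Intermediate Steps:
$x = 10157$ ($x = -12809 + 22966 = 10157$)
$x - 5066 = 10157 - 5066 = 5091$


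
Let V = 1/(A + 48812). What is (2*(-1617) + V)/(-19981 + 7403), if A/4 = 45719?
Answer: 749278991/2914171664 ≈ 0.25712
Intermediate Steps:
A = 182876 (A = 4*45719 = 182876)
V = 1/231688 (V = 1/(182876 + 48812) = 1/231688 ≈ 4.3161e-6)
(2*(-1617) + V)/(-19981 + 7403) = (2*(-1617) + 1/231688)/(-19981 + 7403) = (-3234 + 1/231688)/(-12578) = -749278991/231688*(-1/12578) = 749278991/2914171664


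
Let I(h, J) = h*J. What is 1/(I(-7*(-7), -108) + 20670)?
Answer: 1/15378 ≈ 6.5028e-5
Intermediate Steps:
I(h, J) = J*h
1/(I(-7*(-7), -108) + 20670) = 1/(-(-756)*(-7) + 20670) = 1/(-108*49 + 20670) = 1/(-5292 + 20670) = 1/15378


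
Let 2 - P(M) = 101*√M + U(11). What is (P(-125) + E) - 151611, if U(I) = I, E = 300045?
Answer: 148425 - 505*I*√5 ≈ 1.4843e+5 - 1129.2*I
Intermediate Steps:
P(M) = -9 - 101*√M (P(M) = 2 - (101*√M + 11) = 2 - (11 + 101*√M) = 2 + (-11 - 101*√M) = -9 - 101*√M)
(P(-125) + E) - 151611 = ((-9 - 505*I*√5) + 300045) - 151611 = (300036 - 505*I*√5) - 151611 = 148425 - 505*I*√5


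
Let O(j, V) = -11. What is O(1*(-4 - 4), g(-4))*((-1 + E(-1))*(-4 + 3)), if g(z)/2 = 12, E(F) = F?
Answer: -22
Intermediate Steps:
g(z) = 24 (g(z) = 2*12 = 24)
O(1*(-4 - 4), g(-4))*((-1 + E(-1))*(-4 + 3)) = -11*(-1 - 1)*(-4 + 3) = -(-22)*(-1) = -11*2 = -22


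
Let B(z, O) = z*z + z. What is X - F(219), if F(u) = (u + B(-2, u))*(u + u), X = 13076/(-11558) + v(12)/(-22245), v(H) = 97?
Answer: -12443902054663/128553855 ≈ -96799.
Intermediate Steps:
B(z, O) = z + z**2 (B(z, O) = z**2 + z = z + z**2)
X = -145998373/128553855 (X = 13076/(-11558) + 97/(-22245) = 13076*(-1/11558) + 97*(-1/22245) = -6538/5779 - 97/22245 = -145998373/128553855 ≈ -1.1357)
F(u) = 2*u*(2 + u) (F(u) = (u - 2*(1 - 2))*(u + u) = (u - 2*(-1))*(2*u) = (u + 2)*(2*u) = (2 + u)*(2*u) = 2*u*(2 + u))
X - F(219) = -145998373/128553855 - 2*219*(2 + 219) = -145998373/128553855 - 2*219*221 = -145998373/128553855 - 1*96798 = -145998373/128553855 - 96798 = -12443902054663/128553855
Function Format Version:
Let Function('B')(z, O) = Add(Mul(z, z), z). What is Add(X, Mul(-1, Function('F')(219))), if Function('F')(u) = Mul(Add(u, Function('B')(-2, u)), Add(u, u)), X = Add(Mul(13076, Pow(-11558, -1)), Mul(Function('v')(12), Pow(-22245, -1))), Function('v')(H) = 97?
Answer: Rational(-12443902054663, 128553855) ≈ -96799.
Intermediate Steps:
Function('B')(z, O) = Add(z, Pow(z, 2)) (Function('B')(z, O) = Add(Pow(z, 2), z) = Add(z, Pow(z, 2)))
X = Rational(-145998373, 128553855) (X = Add(Mul(13076, Pow(-11558, -1)), Mul(97, Pow(-22245, -1))) = Add(Mul(13076, Rational(-1, 11558)), Mul(97, Rational(-1, 22245))) = Add(Rational(-6538, 5779), Rational(-97, 22245)) = Rational(-145998373, 128553855) ≈ -1.1357)
Function('F')(u) = Mul(2, u, Add(2, u)) (Function('F')(u) = Mul(Add(u, Mul(-2, Add(1, -2))), Add(u, u)) = Mul(Add(u, Mul(-2, -1)), Mul(2, u)) = Mul(Add(u, 2), Mul(2, u)) = Mul(Add(2, u), Mul(2, u)) = Mul(2, u, Add(2, u)))
Add(X, Mul(-1, Function('F')(219))) = Add(Rational(-145998373, 128553855), Mul(-1, Mul(2, 219, Add(2, 219)))) = Add(Rational(-145998373, 128553855), Mul(-1, Mul(2, 219, 221))) = Add(Rational(-145998373, 128553855), Mul(-1, 96798)) = Add(Rational(-145998373, 128553855), -96798) = Rational(-12443902054663, 128553855)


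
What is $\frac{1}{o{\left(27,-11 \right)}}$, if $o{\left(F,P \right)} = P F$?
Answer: $- \frac{1}{297} \approx -0.003367$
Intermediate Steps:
$o{\left(F,P \right)} = F P$
$\frac{1}{o{\left(27,-11 \right)}} = \frac{1}{27 \left(-11\right)} = \frac{1}{-297} = - \frac{1}{297}$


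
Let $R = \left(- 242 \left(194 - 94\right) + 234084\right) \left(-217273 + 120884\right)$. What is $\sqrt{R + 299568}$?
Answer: $2 i \sqrt{5057552327} \approx 1.4223 \cdot 10^{5} i$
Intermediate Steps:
$R = -20230508876$ ($R = \left(- 242 \left(194 - 94\right) + 234084\right) \left(-96389\right) = \left(\left(-242\right) 100 + 234084\right) \left(-96389\right) = \left(-24200 + 234084\right) \left(-96389\right) = 209884 \left(-96389\right) = -20230508876$)
$\sqrt{R + 299568} = \sqrt{-20230508876 + 299568} = \sqrt{-20230209308} = 2 i \sqrt{5057552327}$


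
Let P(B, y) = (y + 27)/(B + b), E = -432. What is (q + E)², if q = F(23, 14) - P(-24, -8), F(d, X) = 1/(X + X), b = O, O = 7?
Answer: 42059036889/226576 ≈ 1.8563e+5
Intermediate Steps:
b = 7
P(B, y) = (27 + y)/(7 + B) (P(B, y) = (y + 27)/(B + 7) = (27 + y)/(7 + B))
F(d, X) = 1/(2*X)
q = 549/476 (q = (½)/14 - (27 - 8)/(7 - 24) = (½)*(1/14) - 19/(-17) = 1/28 - (-1)*19/17 = 1/28 - 1*(-19/17) = 1/28 + 19/17 = 549/476 ≈ 1.1534)
(q + E)² = (549/476 - 432)² = (-205083/476)² = 42059036889/226576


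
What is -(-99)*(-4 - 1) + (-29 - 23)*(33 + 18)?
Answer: -3147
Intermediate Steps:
-(-99)*(-4 - 1) + (-29 - 23)*(33 + 18) = -(-99)*(-5) - 52*51 = -99*5 - 2652 = -495 - 2652 = -3147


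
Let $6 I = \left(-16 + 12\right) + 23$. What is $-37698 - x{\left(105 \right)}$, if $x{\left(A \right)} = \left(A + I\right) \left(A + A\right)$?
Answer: $-60413$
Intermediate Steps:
$I = \frac{19}{6}$ ($I = \frac{\left(-16 + 12\right) + 23}{6} = \frac{-4 + 23}{6} = \frac{1}{6} \cdot 19 = \frac{19}{6} \approx 3.1667$)
$x{\left(A \right)} = 2 A \left(\frac{19}{6} + A\right)$ ($x{\left(A \right)} = \left(A + \frac{19}{6}\right) \left(A + A\right) = \left(\frac{19}{6} + A\right) 2 A = 2 A \left(\frac{19}{6} + A\right)$)
$-37698 - x{\left(105 \right)} = -37698 - \frac{1}{3} \cdot 105 \left(19 + 6 \cdot 105\right) = -37698 - \frac{1}{3} \cdot 105 \left(19 + 630\right) = -37698 - \frac{1}{3} \cdot 105 \cdot 649 = -37698 - 22715 = -60413$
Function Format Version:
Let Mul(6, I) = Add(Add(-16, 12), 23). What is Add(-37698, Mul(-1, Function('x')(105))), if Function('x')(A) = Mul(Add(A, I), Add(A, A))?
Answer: -60413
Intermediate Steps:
I = Rational(19, 6) (I = Mul(Rational(1, 6), Add(Add(-16, 12), 23)) = Mul(Rational(1, 6), Add(-4, 23)) = Mul(Rational(1, 6), 19) = Rational(19, 6) ≈ 3.1667)
Function('x')(A) = Mul(2, A, Add(Rational(19, 6), A)) (Function('x')(A) = Mul(Add(A, Rational(19, 6)), Add(A, A)) = Mul(Add(Rational(19, 6), A), Mul(2, A)) = Mul(2, A, Add(Rational(19, 6), A)))
Add(-37698, Mul(-1, Function('x')(105))) = Add(-37698, Mul(-1, Mul(Rational(1, 3), 105, Add(19, Mul(6, 105))))) = Add(-37698, Mul(-1, Mul(Rational(1, 3), 105, Add(19, 630)))) = Add(-37698, Mul(-1, Mul(Rational(1, 3), 105, 649))) = Add(-37698, Mul(-1, 22715)) = Add(-37698, -22715) = -60413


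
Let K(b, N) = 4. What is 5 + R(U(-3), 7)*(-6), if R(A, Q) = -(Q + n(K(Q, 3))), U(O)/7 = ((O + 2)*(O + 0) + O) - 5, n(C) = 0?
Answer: 47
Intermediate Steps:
U(O) = -35 + 7*O + 7*O*(2 + O) (U(O) = 7*(((O + 2)*(O + 0) + O) - 5) = 7*(((2 + O)*O + O) - 5) = 7*((O*(2 + O) + O) - 5) = 7*((O + O*(2 + O)) - 5) = 7*(-5 + O + O*(2 + O)) = -35 + 7*O + 7*O*(2 + O))
R(A, Q) = -Q (R(A, Q) = -(Q + 0) = -Q)
5 + R(U(-3), 7)*(-6) = 5 - 1*7*(-6) = 5 - 7*(-6) = 5 + 42 = 47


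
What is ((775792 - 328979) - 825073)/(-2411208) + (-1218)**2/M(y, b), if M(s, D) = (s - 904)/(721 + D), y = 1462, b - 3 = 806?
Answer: 76013057842595/18686862 ≈ 4.0677e+6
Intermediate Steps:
b = 809 (b = 3 + 806 = 809)
M(s, D) = (-904 + s)/(721 + D)
((775792 - 328979) - 825073)/(-2411208) + (-1218)**2/M(y, b) = ((775792 - 328979) - 825073)/(-2411208) + (-1218)**2/(((-904 + 1462)/(721 + 809))) = (446813 - 825073)*(-1/2411208) + 1483524/((558/1530)) = -378260*(-1/2411208) + 1483524/(((1/1530)*558)) = 94565/602802 + 1483524/(31/85) = 94565/602802 + 1483524*(85/31) = 94565/602802 + 126099540/31 = 76013057842595/18686862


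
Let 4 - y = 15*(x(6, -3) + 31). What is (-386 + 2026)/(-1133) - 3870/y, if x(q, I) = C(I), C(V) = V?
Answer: 1851235/235664 ≈ 7.8554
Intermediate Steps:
x(q, I) = I
y = -416 (y = 4 - 15*(-3 + 31) = 4 - 15*28 = 4 - 1*420 = 4 - 420 = -416)
(-386 + 2026)/(-1133) - 3870/y = (-386 + 2026)/(-1133) - 3870/(-416) = 1640*(-1/1133) - 3870*(-1/416) = -1640/1133 + 1935/208 = 1851235/235664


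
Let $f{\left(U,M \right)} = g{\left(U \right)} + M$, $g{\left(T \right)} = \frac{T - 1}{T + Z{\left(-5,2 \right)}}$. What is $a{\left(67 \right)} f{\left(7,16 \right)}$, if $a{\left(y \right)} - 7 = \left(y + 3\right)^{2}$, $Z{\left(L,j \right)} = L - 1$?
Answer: $107954$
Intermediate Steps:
$Z{\left(L,j \right)} = -1 + L$ ($Z{\left(L,j \right)} = L - 1 = -1 + L$)
$g{\left(T \right)} = \frac{-1 + T}{-6 + T}$ ($g{\left(T \right)} = \frac{T - 1}{T - 6} = \frac{-1 + T}{T - 6} = \frac{-1 + T}{-6 + T}$)
$a{\left(y \right)} = 7 + \left(3 + y\right)^{2}$ ($a{\left(y \right)} = 7 + \left(y + 3\right)^{2} = 7 + \left(3 + y\right)^{2}$)
$f{\left(U,M \right)} = M + \frac{-1 + U}{-6 + U}$ ($f{\left(U,M \right)} = \frac{-1 + U}{-6 + U} + M = M + \frac{-1 + U}{-6 + U}$)
$a{\left(67 \right)} f{\left(7,16 \right)} = \left(7 + \left(3 + 67\right)^{2}\right) \frac{-1 + 7 + 16 \left(-6 + 7\right)}{-6 + 7} = \left(7 + 70^{2}\right) \frac{-1 + 7 + 16 \cdot 1}{1} = \left(7 + 4900\right) 1 \left(-1 + 7 + 16\right) = 4907 \cdot 1 \cdot 22 = 4907 \cdot 22 = 107954$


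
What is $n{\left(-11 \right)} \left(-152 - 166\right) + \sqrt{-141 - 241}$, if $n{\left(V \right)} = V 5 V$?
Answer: $-192390 + i \sqrt{382} \approx -1.9239 \cdot 10^{5} + 19.545 i$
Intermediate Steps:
$n{\left(V \right)} = 5 V^{2}$ ($n{\left(V \right)} = 5 V V = 5 V^{2}$)
$n{\left(-11 \right)} \left(-152 - 166\right) + \sqrt{-141 - 241} = 5 \left(-11\right)^{2} \left(-152 - 166\right) + \sqrt{-141 - 241} = 5 \cdot 121 \left(-318\right) + \sqrt{-382} = 605 \left(-318\right) + i \sqrt{382} = -192390 + i \sqrt{382}$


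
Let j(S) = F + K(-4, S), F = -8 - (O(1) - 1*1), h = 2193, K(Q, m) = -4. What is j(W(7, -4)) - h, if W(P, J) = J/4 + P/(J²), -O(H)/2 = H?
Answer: -2202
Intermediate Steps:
O(H) = -2*H
W(P, J) = J/4 + P/J² (W(P, J) = J*(¼) + P/J² = J/4 + P/J²)
F = -5 (F = -8 - (-2*1 - 1*1) = -8 - (-2 - 1) = -8 - 1*(-3) = -8 + 3 = -5)
j(S) = -9 (j(S) = -5 - 4 = -9)
j(W(7, -4)) - h = -9 - 1*2193 = -9 - 2193 = -2202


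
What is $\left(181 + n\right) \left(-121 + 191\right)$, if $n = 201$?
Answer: $26740$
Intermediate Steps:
$\left(181 + n\right) \left(-121 + 191\right) = \left(181 + 201\right) \left(-121 + 191\right) = 382 \cdot 70 = 26740$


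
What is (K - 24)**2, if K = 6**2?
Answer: 144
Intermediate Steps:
K = 36
(K - 24)**2 = (36 - 24)**2 = 12**2 = 144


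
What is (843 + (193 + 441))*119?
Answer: 175763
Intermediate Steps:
(843 + (193 + 441))*119 = (843 + 634)*119 = 1477*119 = 175763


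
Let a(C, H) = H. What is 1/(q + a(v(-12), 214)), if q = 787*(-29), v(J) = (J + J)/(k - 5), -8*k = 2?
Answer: -1/22609 ≈ -4.4230e-5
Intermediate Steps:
k = -¼ (k = -⅛*2 = -¼ ≈ -0.25000)
v(J) = -8*J/21 (v(J) = (J + J)/(-¼ - 5) = (2*J)/(-21/4) = (2*J)*(-4/21) = -8*J/21)
q = -22823
1/(q + a(v(-12), 214)) = 1/(-22823 + 214) = 1/(-22609) = -1/22609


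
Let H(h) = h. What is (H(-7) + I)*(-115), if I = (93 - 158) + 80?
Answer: -920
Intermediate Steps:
I = 15 (I = -65 + 80 = 15)
(H(-7) + I)*(-115) = (-7 + 15)*(-115) = 8*(-115) = -920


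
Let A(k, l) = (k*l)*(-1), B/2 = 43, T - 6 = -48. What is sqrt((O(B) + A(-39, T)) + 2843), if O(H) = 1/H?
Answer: sqrt(8912266)/86 ≈ 34.713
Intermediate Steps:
T = -42 (T = 6 - 48 = -42)
B = 86 (B = 2*43 = 86)
A(k, l) = -k*l
sqrt((O(B) + A(-39, T)) + 2843) = sqrt((1/86 - 1*(-39)*(-42)) + 2843) = sqrt((1/86 - 1638) + 2843) = sqrt(-140867/86 + 2843) = sqrt(103631/86) = sqrt(8912266)/86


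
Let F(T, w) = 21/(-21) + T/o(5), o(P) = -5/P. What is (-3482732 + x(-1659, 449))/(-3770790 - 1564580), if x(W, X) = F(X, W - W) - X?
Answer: 3483631/5335370 ≈ 0.65293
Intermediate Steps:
F(T, w) = -1 - T (F(T, w) = 21/(-21) + T/((-5/5)) = 21*(-1/21) + T/((-5*⅕)) = -1 + T/(-1) = -1 + T*(-1) = -1 - T)
x(W, X) = -1 - 2*X (x(W, X) = (-1 - X) - X = -1 - 2*X)
(-3482732 + x(-1659, 449))/(-3770790 - 1564580) = (-3482732 + (-1 - 2*449))/(-3770790 - 1564580) = (-3482732 + (-1 - 898))/(-5335370) = (-3482732 - 899)*(-1/5335370) = -3483631*(-1/5335370) = 3483631/5335370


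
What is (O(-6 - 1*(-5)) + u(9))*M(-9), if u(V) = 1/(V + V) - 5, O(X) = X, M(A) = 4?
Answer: -214/9 ≈ -23.778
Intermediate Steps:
u(V) = -5 + 1/(2*V) (u(V) = 1/(2*V) - 5 = -5 + 1/(2*V))
(O(-6 - 1*(-5)) + u(9))*M(-9) = ((-6 - 1*(-5)) + (-5 + (½)/9))*4 = ((-6 + 5) + (-5 + (½)*(⅑)))*4 = (-1 + (-5 + 1/18))*4 = (-1 - 89/18)*4 = -107/18*4 = -214/9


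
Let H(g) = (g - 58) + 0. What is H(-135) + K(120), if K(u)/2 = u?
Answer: 47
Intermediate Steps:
K(u) = 2*u
H(g) = -58 + g (H(g) = (-58 + g) + 0 = -58 + g)
H(-135) + K(120) = (-58 - 135) + 2*120 = -193 + 240 = 47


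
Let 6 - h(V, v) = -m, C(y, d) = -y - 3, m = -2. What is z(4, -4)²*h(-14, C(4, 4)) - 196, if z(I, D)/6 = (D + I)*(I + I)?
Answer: -196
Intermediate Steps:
z(I, D) = 12*I*(D + I) (z(I, D) = 6*((D + I)*(I + I)) = 6*((D + I)*(2*I)) = 6*(2*I*(D + I)) = 12*I*(D + I))
C(y, d) = -3 - y
h(V, v) = 4 (h(V, v) = 6 - (-1)*(-2) = 6 - 1*2 = 6 - 2 = 4)
z(4, -4)²*h(-14, C(4, 4)) - 196 = (12*4*(-4 + 4))²*4 - 196 = (12*4*0)²*4 - 196 = 0²*4 - 196 = 0*4 - 196 = 0 - 196 = -196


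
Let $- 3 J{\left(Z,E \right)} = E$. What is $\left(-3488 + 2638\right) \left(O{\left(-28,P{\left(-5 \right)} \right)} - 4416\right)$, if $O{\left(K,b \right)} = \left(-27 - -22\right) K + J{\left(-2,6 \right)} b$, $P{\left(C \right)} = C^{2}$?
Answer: $3677100$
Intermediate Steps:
$J{\left(Z,E \right)} = - \frac{E}{3}$
$O{\left(K,b \right)} = - 5 K - 2 b$ ($O{\left(K,b \right)} = \left(-27 - -22\right) K + \left(- \frac{1}{3}\right) 6 b = \left(-27 + 22\right) K - 2 b = - 5 K - 2 b$)
$\left(-3488 + 2638\right) \left(O{\left(-28,P{\left(-5 \right)} \right)} - 4416\right) = \left(-3488 + 2638\right) \left(\left(\left(-5\right) \left(-28\right) - 2 \left(-5\right)^{2}\right) - 4416\right) = - 850 \left(\left(140 - 50\right) - 4416\right) = - 850 \left(90 - 4416\right) = \left(-850\right) \left(-4326\right) = 3677100$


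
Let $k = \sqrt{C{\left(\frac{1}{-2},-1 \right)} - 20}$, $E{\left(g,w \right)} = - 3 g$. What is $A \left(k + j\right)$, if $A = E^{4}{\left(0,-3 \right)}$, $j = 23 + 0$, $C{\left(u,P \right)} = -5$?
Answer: $0$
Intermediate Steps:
$j = 23$
$k = 5 i$ ($k = \sqrt{-5 - 20} = \sqrt{-25} = 5 i \approx 5.0 i$)
$A = 0$ ($A = \left(\left(-3\right) 0\right)^{4} = 0^{4} = 0$)
$A \left(k + j\right) = 0 \left(5 i + 23\right) = 0 \left(23 + 5 i\right) = 0$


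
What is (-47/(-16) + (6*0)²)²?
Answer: 2209/256 ≈ 8.6289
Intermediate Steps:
(-47/(-16) + (6*0)²)² = (-47*(-1/16) + 0²)² = (47/16 + 0)² = (47/16)² = 2209/256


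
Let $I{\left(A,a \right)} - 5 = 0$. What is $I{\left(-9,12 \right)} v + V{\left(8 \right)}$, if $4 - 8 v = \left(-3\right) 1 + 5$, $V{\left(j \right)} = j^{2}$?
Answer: $\frac{261}{4} \approx 65.25$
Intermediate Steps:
$I{\left(A,a \right)} = 5$ ($I{\left(A,a \right)} = 5 + 0 = 5$)
$v = \frac{1}{4}$ ($v = \frac{1}{2} - \frac{\left(-3\right) 1 + 5}{8} = \frac{1}{2} - \frac{-3 + 5}{8} = \frac{1}{2} - \frac{1}{4} = \frac{1}{4} \approx 0.25$)
$I{\left(-9,12 \right)} v + V{\left(8 \right)} = 5 \cdot \frac{1}{4} + 8^{2} = \frac{5}{4} + 64 = \frac{261}{4}$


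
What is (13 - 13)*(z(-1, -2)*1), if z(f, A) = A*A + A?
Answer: 0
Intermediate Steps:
z(f, A) = A + A² (z(f, A) = A² + A = A + A²)
(13 - 13)*(z(-1, -2)*1) = (13 - 13)*(-2*(1 - 2)*1) = 0*(-2*(-1)*1) = 0*(2*1) = 0*2 = 0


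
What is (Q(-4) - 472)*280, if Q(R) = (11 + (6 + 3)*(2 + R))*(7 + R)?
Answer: -138040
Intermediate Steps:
Q(R) = (7 + R)*(29 + 9*R) (Q(R) = (11 + 9*(2 + R))*(7 + R) = (11 + (18 + 9*R))*(7 + R) = (29 + 9*R)*(7 + R) = (7 + R)*(29 + 9*R))
(Q(-4) - 472)*280 = ((203 + 9*(-4)² + 92*(-4)) - 472)*280 = ((203 + 9*16 - 368) - 472)*280 = ((203 + 144 - 368) - 472)*280 = (-21 - 472)*280 = -493*280 = -138040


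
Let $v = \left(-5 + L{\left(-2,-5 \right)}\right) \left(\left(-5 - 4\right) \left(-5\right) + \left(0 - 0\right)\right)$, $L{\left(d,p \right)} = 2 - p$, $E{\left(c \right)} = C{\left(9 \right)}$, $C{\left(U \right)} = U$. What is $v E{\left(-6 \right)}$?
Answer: $810$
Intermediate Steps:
$E{\left(c \right)} = 9$
$v = 90$ ($v = \left(-5 + \left(2 - -5\right)\right) \left(\left(-5 - 4\right) \left(-5\right) + \left(0 - 0\right)\right) = \left(-5 + \left(2 + 5\right)\right) \left(\left(-5 - 4\right) \left(-5\right) + \left(0 + 0\right)\right) = \left(-5 + 7\right) \left(\left(-9\right) \left(-5\right) + 0\right) = 2 \left(45 + 0\right) = 2 \cdot 45 = 90$)
$v E{\left(-6 \right)} = 90 \cdot 9 = 810$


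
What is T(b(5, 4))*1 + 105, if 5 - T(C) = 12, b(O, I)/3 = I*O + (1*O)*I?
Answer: 98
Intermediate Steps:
b(O, I) = 6*I*O (b(O, I) = 3*(I*O + (1*O)*I) = 3*(I*O + O*I) = 3*(I*O + I*O) = 3*(2*I*O) = 6*I*O)
T(C) = -7 (T(C) = 5 - 1*12 = 5 - 12 = -7)
T(b(5, 4))*1 + 105 = -7*1 + 105 = -7 + 105 = 98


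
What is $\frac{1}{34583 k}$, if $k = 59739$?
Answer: $\frac{1}{2065953837} \approx 4.8404 \cdot 10^{-10}$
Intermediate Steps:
$\frac{1}{34583 k} = \frac{1}{34583 \cdot 59739} = \frac{1}{34583} \cdot \frac{1}{59739} = \frac{1}{2065953837}$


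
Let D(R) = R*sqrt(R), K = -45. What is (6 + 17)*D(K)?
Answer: -3105*I*sqrt(5) ≈ -6943.0*I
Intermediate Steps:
D(R) = R**(3/2)
(6 + 17)*D(K) = (6 + 17)*(-45)**(3/2) = 23*(-135*I*sqrt(5)) = -3105*I*sqrt(5)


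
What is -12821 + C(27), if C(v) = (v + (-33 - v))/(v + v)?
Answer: -230789/18 ≈ -12822.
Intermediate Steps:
C(v) = -33/(2*v) (C(v) = -33*1/(2*v) = -33/(2*v))
-12821 + C(27) = -12821 - 33/2/27 = -12821 - 33/2*1/27 = -12821 - 11/18 = -230789/18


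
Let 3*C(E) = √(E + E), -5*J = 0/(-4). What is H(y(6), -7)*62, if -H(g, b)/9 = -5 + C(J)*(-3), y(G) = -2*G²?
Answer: 2790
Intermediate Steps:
J = 0 (J = -0/(-4) = -0*(-1)/4 = -⅕*0 = 0)
C(E) = √2*√E/3 (C(E) = √(E + E)/3 = √(2*E)/3 = (√2*√E)/3 = √2*√E/3)
H(g, b) = 45 (H(g, b) = -9*(-5 + (√2*√0/3)*(-3)) = -9*(-5 + ((⅓)*√2*0)*(-3)) = -9*(-5 + 0*(-3)) = -9*(-5 + 0) = -9*(-5) = 45)
H(y(6), -7)*62 = 45*62 = 2790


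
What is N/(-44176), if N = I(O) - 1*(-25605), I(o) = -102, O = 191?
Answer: -25503/44176 ≈ -0.57730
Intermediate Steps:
N = 25503 (N = -102 - 1*(-25605) = -102 + 25605 = 25503)
N/(-44176) = 25503/(-44176) = 25503*(-1/44176) = -25503/44176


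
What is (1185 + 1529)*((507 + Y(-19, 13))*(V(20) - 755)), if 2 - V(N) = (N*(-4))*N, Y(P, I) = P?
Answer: 1121793904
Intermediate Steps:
V(N) = 2 + 4*N**2 (V(N) = 2 - N*(-4)*N = 2 - (-4*N)*N = 2 - (-4)*N**2 = 2 + 4*N**2)
(1185 + 1529)*((507 + Y(-19, 13))*(V(20) - 755)) = (1185 + 1529)*((507 - 19)*((2 + 4*20**2) - 755)) = 2714*(488*((2 + 4*400) - 755)) = 2714*(488*((2 + 1600) - 755)) = 2714*(488*(1602 - 755)) = 2714*(488*847) = 2714*413336 = 1121793904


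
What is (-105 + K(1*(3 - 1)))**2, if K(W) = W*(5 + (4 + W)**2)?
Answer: 529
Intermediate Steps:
(-105 + K(1*(3 - 1)))**2 = (-105 + (1*(3 - 1))*(5 + (4 + 1*(3 - 1))**2))**2 = (-105 + (1*2)*(5 + (4 + 1*2)**2))**2 = (-105 + 2*(5 + (4 + 2)**2))**2 = (-105 + 2*(5 + 6**2))**2 = (-105 + 2*(5 + 36))**2 = (-105 + 2*41)**2 = (-105 + 82)**2 = (-23)**2 = 529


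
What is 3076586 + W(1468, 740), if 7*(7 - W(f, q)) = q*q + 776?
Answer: 20987775/7 ≈ 2.9983e+6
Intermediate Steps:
W(f, q) = -727/7 - q**2/7 (W(f, q) = 7 - (q*q + 776)/7 = 7 - (q**2 + 776)/7 = 7 - (776 + q**2)/7 = 7 + (-776/7 - q**2/7) = -727/7 - q**2/7)
3076586 + W(1468, 740) = 3076586 + (-727/7 - 1/7*740**2) = 3076586 + (-727/7 - 1/7*547600) = 3076586 + (-727/7 - 547600/7) = 3076586 - 548327/7 = 20987775/7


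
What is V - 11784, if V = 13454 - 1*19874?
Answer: -18204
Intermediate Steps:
V = -6420 (V = 13454 - 19874 = -6420)
V - 11784 = -6420 - 11784 = -18204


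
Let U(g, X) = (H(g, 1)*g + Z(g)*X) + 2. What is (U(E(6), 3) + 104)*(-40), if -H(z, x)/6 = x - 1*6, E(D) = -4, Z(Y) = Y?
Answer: 1040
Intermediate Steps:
H(z, x) = 36 - 6*x (H(z, x) = -6*(x - 1*6) = -6*(x - 6) = -6*(-6 + x) = 36 - 6*x)
U(g, X) = 2 + 30*g + X*g (U(g, X) = ((36 - 6*1)*g + g*X) + 2 = ((36 - 6)*g + X*g) + 2 = (30*g + X*g) + 2 = 2 + 30*g + X*g)
(U(E(6), 3) + 104)*(-40) = ((2 + 30*(-4) + 3*(-4)) + 104)*(-40) = ((2 - 120 - 12) + 104)*(-40) = (-130 + 104)*(-40) = -26*(-40) = 1040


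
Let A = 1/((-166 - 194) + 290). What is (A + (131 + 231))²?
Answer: 642064921/4900 ≈ 1.3103e+5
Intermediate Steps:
A = -1/70 (A = 1/(-360 + 290) = 1/(-70) = -1/70 ≈ -0.014286)
(A + (131 + 231))² = (-1/70 + (131 + 231))² = (-1/70 + 362)² = (25339/70)² = 642064921/4900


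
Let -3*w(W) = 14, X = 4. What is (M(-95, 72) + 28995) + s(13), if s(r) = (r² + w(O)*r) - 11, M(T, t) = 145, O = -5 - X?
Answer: 87712/3 ≈ 29237.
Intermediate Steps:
O = -9 (O = -5 - 1*4 = -5 - 4 = -9)
w(W) = -14/3 (w(W) = -⅓*14 = -14/3)
s(r) = -11 + r² - 14*r/3 (s(r) = (r² - 14*r/3) - 11 = -11 + r² - 14*r/3)
(M(-95, 72) + 28995) + s(13) = (145 + 28995) + (-11 + 13² - 14/3*13) = 29140 + (-11 + 169 - 182/3) = 29140 + 292/3 = 87712/3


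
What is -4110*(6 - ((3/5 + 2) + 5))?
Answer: 6576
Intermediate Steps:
-4110*(6 - ((3/5 + 2) + 5)) = -4110*(6 - ((3*(⅕) + 2) + 5)) = -4110*(6 - ((⅗ + 2) + 5)) = -4110*(6 - (13/5 + 5)) = -4110*(6 - 1*38/5) = -4110*(6 - 38/5) = -4110*(-8/5) = 6576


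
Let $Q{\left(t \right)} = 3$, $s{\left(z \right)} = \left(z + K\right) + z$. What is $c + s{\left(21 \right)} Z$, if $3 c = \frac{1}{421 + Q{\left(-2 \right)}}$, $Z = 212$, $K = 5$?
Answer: $\frac{12674209}{1272} \approx 9964.0$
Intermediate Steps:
$s{\left(z \right)} = 5 + 2 z$ ($s{\left(z \right)} = \left(z + 5\right) + z = \left(5 + z\right) + z = 5 + 2 z$)
$c = \frac{1}{1272}$ ($c = \frac{1}{3 \left(421 + 3\right)} = \frac{1}{3 \cdot 424} = \frac{1}{3} \cdot \frac{1}{424} = \frac{1}{1272} \approx 0.00078616$)
$c + s{\left(21 \right)} Z = \frac{1}{1272} + \left(5 + 2 \cdot 21\right) 212 = \frac{1}{1272} + \left(5 + 42\right) 212 = \frac{1}{1272} + 47 \cdot 212 = \frac{1}{1272} + 9964 = \frac{12674209}{1272}$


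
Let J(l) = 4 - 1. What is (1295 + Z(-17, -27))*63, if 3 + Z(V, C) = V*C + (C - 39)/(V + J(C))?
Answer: 110610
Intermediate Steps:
J(l) = 3
Z(V, C) = -3 + C*V + (-39 + C)/(3 + V) (Z(V, C) = -3 + (V*C + (C - 39)/(V + 3)) = -3 + (C*V + (-39 + C)/(3 + V)) = -3 + C*V + (-39 + C)/(3 + V))
(1295 + Z(-17, -27))*63 = (1295 + (-48 - 27 - 3*(-17) - 27*(-17)² + 3*(-27)*(-17))/(3 - 17))*63 = (1295 + (-48 - 27 + 51 - 27*289 + 1377)/(-14))*63 = (1295 - (-48 - 27 + 51 - 7803 + 1377)/14)*63 = (1295 - 1/14*(-6450))*63 = (1295 + 3225/7)*63 = (12290/7)*63 = 110610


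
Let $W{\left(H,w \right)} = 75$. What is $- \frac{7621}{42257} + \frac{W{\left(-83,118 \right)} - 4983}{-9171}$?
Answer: $\frac{45835055}{129179649} \approx 0.35482$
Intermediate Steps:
$- \frac{7621}{42257} + \frac{W{\left(-83,118 \right)} - 4983}{-9171} = - \frac{7621}{42257} + \frac{75 - 4983}{-9171} = \left(-7621\right) \frac{1}{42257} + \left(75 - 4983\right) \left(- \frac{1}{9171}\right) = - \frac{7621}{42257} - - \frac{1636}{3057} = - \frac{7621}{42257} + \frac{1636}{3057} = \frac{45835055}{129179649}$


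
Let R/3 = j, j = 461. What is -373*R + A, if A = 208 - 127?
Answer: -515778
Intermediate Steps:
A = 81
R = 1383 (R = 3*461 = 1383)
-373*R + A = -373*1383 + 81 = -515859 + 81 = -515778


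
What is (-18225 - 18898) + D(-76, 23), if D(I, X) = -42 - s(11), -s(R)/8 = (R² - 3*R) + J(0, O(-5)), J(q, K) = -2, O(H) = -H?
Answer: -36477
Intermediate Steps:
s(R) = 16 - 8*R² + 24*R (s(R) = -8*((R² - 3*R) - 2) = -8*(-2 + R² - 3*R) = 16 - 8*R² + 24*R)
D(I, X) = 646 (D(I, X) = -42 - (16 - 8*11² + 24*11) = -42 - (16 - 8*121 + 264) = -42 - (16 - 968 + 264) = -42 - 1*(-688) = -42 + 688 = 646)
(-18225 - 18898) + D(-76, 23) = (-18225 - 18898) + 646 = -37123 + 646 = -36477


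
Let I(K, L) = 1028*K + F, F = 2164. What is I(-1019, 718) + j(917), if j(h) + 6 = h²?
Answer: -204485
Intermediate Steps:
j(h) = -6 + h²
I(K, L) = 2164 + 1028*K (I(K, L) = 1028*K + 2164 = 2164 + 1028*K)
I(-1019, 718) + j(917) = (2164 + 1028*(-1019)) + (-6 + 917²) = (2164 - 1047532) + (-6 + 840889) = -1045368 + 840883 = -204485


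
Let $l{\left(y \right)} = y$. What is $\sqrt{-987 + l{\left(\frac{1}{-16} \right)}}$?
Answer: $\frac{i \sqrt{15793}}{4} \approx 31.418 i$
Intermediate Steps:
$\sqrt{-987 + l{\left(\frac{1}{-16} \right)}} = \sqrt{-987 + \frac{1}{-16}} = \sqrt{-987 - \frac{1}{16}} = \sqrt{- \frac{15793}{16}} = \frac{i \sqrt{15793}}{4}$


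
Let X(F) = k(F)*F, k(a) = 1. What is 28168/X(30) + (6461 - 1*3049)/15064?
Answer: 53053139/56490 ≈ 939.16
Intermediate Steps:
X(F) = F (X(F) = 1*F = F)
28168/X(30) + (6461 - 1*3049)/15064 = 28168/30 + (6461 - 1*3049)/15064 = 28168*(1/30) + (6461 - 3049)*(1/15064) = 14084/15 + 3412*(1/15064) = 14084/15 + 853/3766 = 53053139/56490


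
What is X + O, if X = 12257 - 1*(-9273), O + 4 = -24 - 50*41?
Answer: 19452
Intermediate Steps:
O = -2078 (O = -4 + (-24 - 50*41) = -4 + (-24 - 2050) = -4 - 2074 = -2078)
X = 21530 (X = 12257 + 9273 = 21530)
X + O = 21530 - 2078 = 19452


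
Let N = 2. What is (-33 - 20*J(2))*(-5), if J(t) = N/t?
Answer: 265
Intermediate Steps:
J(t) = 2/t
(-33 - 20*J(2))*(-5) = (-33 - 40/2)*(-5) = (-33 - 20*1)*(-5) = (-33 - 20)*(-5) = -53*(-5) = 265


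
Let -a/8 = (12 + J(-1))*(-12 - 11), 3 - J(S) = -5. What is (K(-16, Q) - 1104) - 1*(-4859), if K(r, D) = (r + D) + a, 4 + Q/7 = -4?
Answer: 7363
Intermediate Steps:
Q = -56 (Q = -28 + 7*(-4) = -28 - 28 = -56)
J(S) = 8 (J(S) = 3 - 1*(-5) = 3 + 5 = 8)
a = 3680 (a = -8*(12 + 8)*(-12 - 11) = -160*(-23) = -8*(-460) = 3680)
K(r, D) = 3680 + D + r (K(r, D) = (r + D) + 3680 = (D + r) + 3680 = 3680 + D + r)
(K(-16, Q) - 1104) - 1*(-4859) = ((3680 - 56 - 16) - 1104) - 1*(-4859) = (3608 - 1104) + 4859 = 2504 + 4859 = 7363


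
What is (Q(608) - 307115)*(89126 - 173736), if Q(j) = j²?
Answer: -5292270890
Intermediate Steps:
(Q(608) - 307115)*(89126 - 173736) = (608² - 307115)*(89126 - 173736) = (369664 - 307115)*(-84610) = 62549*(-84610) = -5292270890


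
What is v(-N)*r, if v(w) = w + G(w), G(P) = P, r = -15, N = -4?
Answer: -120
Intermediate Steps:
v(w) = 2*w (v(w) = w + w = 2*w)
v(-N)*r = (2*(-1*(-4)))*(-15) = (2*4)*(-15) = 8*(-15) = -120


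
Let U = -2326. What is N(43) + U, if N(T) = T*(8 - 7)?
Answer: -2283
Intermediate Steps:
N(T) = T (N(T) = T*1 = T)
N(43) + U = 43 - 2326 = -2283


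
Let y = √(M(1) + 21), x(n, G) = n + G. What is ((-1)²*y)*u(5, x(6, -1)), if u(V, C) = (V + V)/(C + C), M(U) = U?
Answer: √22 ≈ 4.6904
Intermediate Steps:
x(n, G) = G + n
u(V, C) = V/C (u(V, C) = (2*V)/((2*C)) = (2*V)*(1/(2*C)) = V/C)
y = √22 (y = √(1 + 21) = √22 ≈ 4.6904)
((-1)²*y)*u(5, x(6, -1)) = ((-1)²*√22)*(5/(-1 + 6)) = (1*√22)*(5/5) = √22*(5*(⅕)) = √22*1 = √22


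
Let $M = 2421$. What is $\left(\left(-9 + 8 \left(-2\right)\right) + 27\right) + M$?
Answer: $2423$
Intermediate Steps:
$\left(\left(-9 + 8 \left(-2\right)\right) + 27\right) + M = \left(\left(-9 + 8 \left(-2\right)\right) + 27\right) + 2421 = \left(\left(-9 - 16\right) + 27\right) + 2421 = \left(-25 + 27\right) + 2421 = 2 + 2421 = 2423$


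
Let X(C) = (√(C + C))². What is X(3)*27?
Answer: 162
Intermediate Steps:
X(C) = 2*C (X(C) = (√(2*C))² = (√2*√C)² = 2*C)
X(3)*27 = (2*3)*27 = 6*27 = 162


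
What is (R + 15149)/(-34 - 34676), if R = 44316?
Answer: -11893/6942 ≈ -1.7132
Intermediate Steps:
(R + 15149)/(-34 - 34676) = (44316 + 15149)/(-34 - 34676) = 59465/(-34710) = 59465*(-1/34710) = -11893/6942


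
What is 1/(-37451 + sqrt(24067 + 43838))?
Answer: -37451/1402509496 - 3*sqrt(7545)/1402509496 ≈ -2.6889e-5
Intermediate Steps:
1/(-37451 + sqrt(24067 + 43838)) = 1/(-37451 + sqrt(67905)) = 1/(-37451 + 3*sqrt(7545))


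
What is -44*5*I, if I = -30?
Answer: 6600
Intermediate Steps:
-44*5*I = -44*5*(-30) = -220*(-30) = -1*(-6600) = 6600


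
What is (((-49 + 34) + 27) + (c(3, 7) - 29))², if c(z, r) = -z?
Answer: 400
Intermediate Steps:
(((-49 + 34) + 27) + (c(3, 7) - 29))² = (((-49 + 34) + 27) + (-1*3 - 29))² = ((-15 + 27) + (-3 - 29))² = (12 - 32)² = (-20)² = 400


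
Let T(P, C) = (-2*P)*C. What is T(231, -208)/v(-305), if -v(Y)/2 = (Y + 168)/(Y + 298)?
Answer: -336336/137 ≈ -2455.0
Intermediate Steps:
T(P, C) = -2*C*P
v(Y) = -2*(168 + Y)/(298 + Y) (v(Y) = -2*(Y + 168)/(Y + 298) = -2*(168 + Y)/(298 + Y))
T(231, -208)/v(-305) = (-2*(-208)*231)/((2*(-168 - 1*(-305))/(298 - 305))) = 96096/((2*(-168 + 305)/(-7))) = 96096/((2*(-1/7)*137)) = 96096/(-274/7) = 96096*(-7/274) = -336336/137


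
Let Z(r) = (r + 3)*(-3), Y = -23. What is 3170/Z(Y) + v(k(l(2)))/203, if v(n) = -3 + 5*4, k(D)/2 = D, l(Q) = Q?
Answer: 64453/1218 ≈ 52.917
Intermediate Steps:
k(D) = 2*D
Z(r) = -9 - 3*r (Z(r) = (3 + r)*(-3) = -9 - 3*r)
v(n) = 17 (v(n) = -3 + 20 = 17)
3170/Z(Y) + v(k(l(2)))/203 = 3170/(-9 - 3*(-23)) + 17/203 = 3170/(-9 + 69) + 17*(1/203) = 3170/60 + 17/203 = 3170*(1/60) + 17/203 = 317/6 + 17/203 = 64453/1218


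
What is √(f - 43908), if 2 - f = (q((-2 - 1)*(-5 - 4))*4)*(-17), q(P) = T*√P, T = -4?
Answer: √(-43906 - 816*√3) ≈ 212.88*I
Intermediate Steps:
q(P) = -4*√P
f = 2 - 816*√3 (f = 2 - -4*3*√3*4*(-17) = 2 - -12*√3*4*(-17) = 2 - (-48*√3)*(-17) = 2 - 816*√3 ≈ -1411.4)
√(f - 43908) = √((2 - 816*√3) - 43908) = √(-43906 - 816*√3)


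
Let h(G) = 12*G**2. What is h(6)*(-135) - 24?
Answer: -58344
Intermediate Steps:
h(6)*(-135) - 24 = (12*6**2)*(-135) - 24 = (12*36)*(-135) - 24 = 432*(-135) - 24 = -58320 - 24 = -58344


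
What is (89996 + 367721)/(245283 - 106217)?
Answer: 457717/139066 ≈ 3.2914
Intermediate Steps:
(89996 + 367721)/(245283 - 106217) = 457717/139066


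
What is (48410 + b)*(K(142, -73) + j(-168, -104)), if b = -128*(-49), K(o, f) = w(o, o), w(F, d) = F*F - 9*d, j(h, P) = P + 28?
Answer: 1028568420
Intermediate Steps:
j(h, P) = 28 + P
w(F, d) = F² - 9*d
K(o, f) = o² - 9*o
b = 6272
(48410 + b)*(K(142, -73) + j(-168, -104)) = (48410 + 6272)*(142*(-9 + 142) + (28 - 104)) = 54682*(142*133 - 76) = 54682*(18886 - 76) = 54682*18810 = 1028568420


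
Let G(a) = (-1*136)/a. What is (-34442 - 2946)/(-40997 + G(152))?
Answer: 13661/14980 ≈ 0.91195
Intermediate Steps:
G(a) = -136/a
(-34442 - 2946)/(-40997 + G(152)) = (-34442 - 2946)/(-40997 - 136/152) = -37388/(-40997 - 136*1/152) = -37388/(-40997 - 17/19) = -37388/(-778960/19) = -37388*(-19/778960) = 13661/14980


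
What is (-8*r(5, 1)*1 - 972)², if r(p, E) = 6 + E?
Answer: 1056784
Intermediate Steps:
(-8*r(5, 1)*1 - 972)² = (-8*(6 + 1)*1 - 972)² = (-8*7*1 - 972)² = (-56*1 - 972)² = (-56 - 972)² = (-1028)² = 1056784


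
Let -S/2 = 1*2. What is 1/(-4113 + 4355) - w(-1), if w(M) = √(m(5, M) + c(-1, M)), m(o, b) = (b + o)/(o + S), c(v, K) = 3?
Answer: 1/242 - √7 ≈ -2.6416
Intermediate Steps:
S = -4 (S = -2*2 = -4)
m(o, b) = (b + o)/(-4 + o) (m(o, b) = (b + o)/(o - 4) = (b + o)/(-4 + o))
w(M) = √(8 + M) (w(M) = √((M + 5)/(-4 + 5) + 3) = √((5 + M)/1 + 3) = √(1*(5 + M) + 3) = √((5 + M) + 3) = √(8 + M))
1/(-4113 + 4355) - w(-1) = 1/(-4113 + 4355) - √(8 - 1) = 1/242 - √7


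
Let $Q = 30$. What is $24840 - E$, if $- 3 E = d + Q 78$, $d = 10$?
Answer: $\frac{76870}{3} \approx 25623.0$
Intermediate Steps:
$E = - \frac{2350}{3}$ ($E = - \frac{10 + 30 \cdot 78}{3} = - \frac{10 + 2340}{3} = \left(- \frac{1}{3}\right) 2350 = - \frac{2350}{3} \approx -783.33$)
$24840 - E = 24840 - - \frac{2350}{3} = 24840 + \frac{2350}{3} = \frac{76870}{3}$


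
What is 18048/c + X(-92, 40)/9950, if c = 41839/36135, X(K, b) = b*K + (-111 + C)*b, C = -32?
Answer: 129772865788/8325961 ≈ 15587.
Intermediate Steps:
X(K, b) = -143*b + K*b (X(K, b) = b*K + (-111 - 32)*b = K*b - 143*b = -143*b + K*b)
c = 41839/36135 (c = 41839*(1/36135) = 41839/36135 ≈ 1.1579)
18048/c + X(-92, 40)/9950 = 18048/(41839/36135) + (40*(-143 - 92))/9950 = 18048*(36135/41839) + (40*(-235))*(1/9950) = 652164480/41839 - 9400*1/9950 = 652164480/41839 - 188/199 = 129772865788/8325961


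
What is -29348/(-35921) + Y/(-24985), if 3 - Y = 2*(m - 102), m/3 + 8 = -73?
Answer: 708366527/897486185 ≈ 0.78928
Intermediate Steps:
m = -243 (m = -24 + 3*(-73) = -24 - 219 = -243)
Y = 693 (Y = 3 - 2*(-243 - 102) = 3 - 2*(-345) = 3 - 1*(-690) = 3 + 690 = 693)
-29348/(-35921) + Y/(-24985) = -29348/(-35921) + 693/(-24985) = -29348*(-1/35921) + 693*(-1/24985) = 29348/35921 - 693/24985 = 708366527/897486185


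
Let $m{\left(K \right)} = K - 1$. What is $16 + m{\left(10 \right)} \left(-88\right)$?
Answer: $-776$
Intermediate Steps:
$m{\left(K \right)} = -1 + K$
$16 + m{\left(10 \right)} \left(-88\right) = 16 + \left(-1 + 10\right) \left(-88\right) = 16 + 9 \left(-88\right) = 16 - 792 = -776$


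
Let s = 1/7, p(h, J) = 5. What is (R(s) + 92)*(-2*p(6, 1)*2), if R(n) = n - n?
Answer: -1840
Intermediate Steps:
s = ⅐ ≈ 0.14286
R(n) = 0
(R(s) + 92)*(-2*p(6, 1)*2) = (0 + 92)*(-2*5*2) = 92*(-10*2) = 92*(-20) = -1840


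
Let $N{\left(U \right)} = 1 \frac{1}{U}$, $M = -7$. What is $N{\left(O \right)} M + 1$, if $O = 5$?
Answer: $- \frac{2}{5} \approx -0.4$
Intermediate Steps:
$N{\left(U \right)} = \frac{1}{U}$
$N{\left(O \right)} M + 1 = \frac{1}{5} \left(-7\right) + 1 = - \frac{7}{5} + 1 = - \frac{2}{5}$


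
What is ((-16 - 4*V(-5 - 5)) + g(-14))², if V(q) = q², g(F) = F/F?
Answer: 172225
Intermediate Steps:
g(F) = 1
((-16 - 4*V(-5 - 5)) + g(-14))² = ((-16 - 4*(-5 - 5)²) + 1)² = ((-16 - 4*(-10)²) + 1)² = ((-16 - 4*100) + 1)² = ((-16 - 400) + 1)² = (-416 + 1)² = (-415)² = 172225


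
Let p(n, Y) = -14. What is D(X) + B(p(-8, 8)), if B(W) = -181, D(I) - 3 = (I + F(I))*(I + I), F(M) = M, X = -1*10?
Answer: 222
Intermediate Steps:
X = -10
D(I) = 3 + 4*I² (D(I) = 3 + (I + I)*(I + I) = 3 + (2*I)*(2*I) = 3 + 4*I²)
D(X) + B(p(-8, 8)) = (3 + 4*(-10)²) - 181 = (3 + 4*100) - 181 = (3 + 400) - 181 = 403 - 181 = 222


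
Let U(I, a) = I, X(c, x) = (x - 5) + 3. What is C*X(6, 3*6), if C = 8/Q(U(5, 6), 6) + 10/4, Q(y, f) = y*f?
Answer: 664/15 ≈ 44.267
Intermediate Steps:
X(c, x) = -2 + x (X(c, x) = (-5 + x) + 3 = -2 + x)
Q(y, f) = f*y
C = 83/30 (C = 8/((6*5)) + 10/4 = 8/30 + 10*(¼) = 8*(1/30) + 5/2 = 4/15 + 5/2 = 83/30 ≈ 2.7667)
C*X(6, 3*6) = 83*(-2 + 3*6)/30 = 83*(-2 + 18)/30 = (83/30)*16 = 664/15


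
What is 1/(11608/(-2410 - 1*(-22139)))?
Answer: 19729/11608 ≈ 1.6996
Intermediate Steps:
1/(11608/(-2410 - 1*(-22139))) = 1/(11608/(-2410 + 22139)) = 1/(11608/19729) = 19729/11608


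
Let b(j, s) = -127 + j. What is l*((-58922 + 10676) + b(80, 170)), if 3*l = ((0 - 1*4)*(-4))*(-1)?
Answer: 772688/3 ≈ 2.5756e+5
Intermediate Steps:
l = -16/3 (l = (((0 - 1*4)*(-4))*(-1))/3 = (((0 - 4)*(-4))*(-1))/3 = (-4*(-4)*(-1))/3 = (16*(-1))/3 = (⅓)*(-16) = -16/3 ≈ -5.3333)
l*((-58922 + 10676) + b(80, 170)) = -16*((-58922 + 10676) + (-127 + 80))/3 = -16*(-48246 - 47)/3 = -16/3*(-48293) = 772688/3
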